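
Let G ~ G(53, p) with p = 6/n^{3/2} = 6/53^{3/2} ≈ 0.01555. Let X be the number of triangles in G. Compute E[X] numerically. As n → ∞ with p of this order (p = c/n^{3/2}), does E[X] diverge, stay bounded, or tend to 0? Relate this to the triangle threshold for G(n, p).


Number of potential triangles: C(53, 3) = 23426.
Each occurs with probability p³ ≈ (0.01555)³ ≈ 3.7602121e-06.
By linearity: E[X] = C(53, 3)·p³ ≈ 23426 · 3.7602121e-06 ≈ 0.08809.
Since α = 3/2 > 1, p = c/n^{3/2} = o(1/n) is below the triangle threshold p ~ 1/n. Asymptotically E[X] ~ (c³/6)·n^{3(1−α)} = (6³/6)·n^{-1.5} → 0, so by Markov's inequality G has no triangles w.h.p.

E[X] ≈ 0.08809; in regime p = Θ(1/n^{3/2}) E[X] tends to 0 (below the triangle threshold p ~ 1/n).


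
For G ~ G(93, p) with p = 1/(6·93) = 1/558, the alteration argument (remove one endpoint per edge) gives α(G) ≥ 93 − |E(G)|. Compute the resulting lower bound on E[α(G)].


E[|E(G)|] = C(93, 2)·p = 4278 · (1/558) = 23/3.
E[α(G)] ≥ n − E[|E(G)|] = 93 − 23/3 = 256/3.
Numerically: ≈ 85.3333.
(This is only a lower bound; the true E[α(G)] may be larger.)

E[α(G)] ≥ 256/3 ≈ 85.3333.


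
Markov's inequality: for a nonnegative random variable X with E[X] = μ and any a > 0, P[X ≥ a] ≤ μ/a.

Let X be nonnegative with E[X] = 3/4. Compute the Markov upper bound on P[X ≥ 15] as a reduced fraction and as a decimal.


μ = E[X] = 3/4, a = 15.
Markov: P[X ≥ 15] ≤ μ/a = (3/4)/15 = 1/20.
Numerically: ≈ 0.05000.
(Since a = 15 > μ = 0.75000, the bound 1/20 is < 1 and informative.)

P[X ≥ 15] ≤ 1/20 ≈ 0.05000.


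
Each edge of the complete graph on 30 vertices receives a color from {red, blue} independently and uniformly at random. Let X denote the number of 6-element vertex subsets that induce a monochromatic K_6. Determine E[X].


Let X = Σ_S X_S over the C(30, 6) = 593775 subsets S of size 6, where X_S = 1 if the K_6 on S is monochromatic.
For a fixed S, the K_6 on S has C(6, 2) = 15 edges. P[all 15 edges red] = (1/2)^15, and likewise for blue, so P[monochromatic] = 2·(1/2)^15 = 2^{1 − 15} = 1/16384.
By linearity: E[X] = C(30, 6) · 2^{1 − 15} = 593775 · 1/16384 = 593775/16384.
Numerically: E[X] ≈ 36.24115.

E[X] = C(30,6)·2^(1−C(6,2)) = 593775/16384 ≈ 36.24115.


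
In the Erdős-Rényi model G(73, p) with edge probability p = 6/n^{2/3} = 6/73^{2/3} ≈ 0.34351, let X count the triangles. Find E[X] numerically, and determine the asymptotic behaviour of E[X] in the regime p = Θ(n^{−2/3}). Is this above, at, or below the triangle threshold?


Number of potential triangles: C(73, 3) = 62196.
Each occurs with probability p³ ≈ (0.34351)³ ≈ 4.0532933e-02.
By linearity: E[X] = C(73, 3)·p³ ≈ 62196 · 4.0532933e-02 ≈ 2520.98630.
Since α = 2/3 < 1, p = c/n^{2/3} ≫ 1/n is above the triangle threshold p ~ 1/n. Asymptotically E[X] ~ (c³/6)·n^{3(1−α)} = (6³/6)·n^{1} → ∞; triangles are abundant w.h.p.

E[X] ≈ 2520.98630; in regime p = Θ(1/n^{2/3}) E[X] diverges (above the triangle threshold p ~ 1/n).


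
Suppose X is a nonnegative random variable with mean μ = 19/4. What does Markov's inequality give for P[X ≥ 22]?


μ = E[X] = 19/4, a = 22.
Markov: P[X ≥ 22] ≤ μ/a = (19/4)/22 = 19/88.
Numerically: ≈ 0.2159.
(Since a = 22 > μ = 4.7500, the bound 19/88 is < 1 and informative.)

P[X ≥ 22] ≤ 19/88 ≈ 0.2159.


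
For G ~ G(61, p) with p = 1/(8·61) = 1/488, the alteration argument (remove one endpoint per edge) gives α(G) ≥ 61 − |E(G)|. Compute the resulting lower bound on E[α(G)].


E[|E(G)|] = C(61, 2)·p = 1830 · (1/488) = 15/4.
E[α(G)] ≥ n − E[|E(G)|] = 61 − 15/4 = 229/4.
Numerically: ≈ 57.2500.
(This is only a lower bound; the true E[α(G)] may be larger.)

E[α(G)] ≥ 229/4 ≈ 57.2500.


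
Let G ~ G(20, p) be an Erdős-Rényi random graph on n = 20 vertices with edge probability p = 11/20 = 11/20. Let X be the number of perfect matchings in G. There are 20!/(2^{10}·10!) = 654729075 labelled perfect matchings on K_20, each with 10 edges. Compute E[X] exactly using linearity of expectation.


K_20 has 20!/(2^{10}·10!) = 654729075 labelled perfect matchings.
For each such perfect matching H, let X_H = 1 if all 10 edges of H are present in G. Then P[X_H = 1] = p^{10} = (11/20)^{10} = 25937424601/10240000000000.
By linearity: E[X] = Σ_H E[X_H] = 654729075 · p^{10} = 654729075 · 25937424601/10240000000000 = 679279440675798963/409600000000.
Numerically: E[X] ≈ 1.66e+06.

E[X] = 654729075 · (11/20)^{10} = 679279440675798963/409600000000 ≈ 1.66e+06.


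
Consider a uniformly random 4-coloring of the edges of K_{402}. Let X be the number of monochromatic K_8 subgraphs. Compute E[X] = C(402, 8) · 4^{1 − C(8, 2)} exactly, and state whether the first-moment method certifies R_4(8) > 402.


E[X] = C(402, 8) · 4^{1 − 28} = 15770615726749950 · 4^{−27} = 15770615726749950/18014398509481984.
As a reduced fraction: E[X] = 7885307863374975/9007199254740992 ≈ 0.875445.
Is E[X] < 1? YES.
Since E[X] < 1, there exists a 4-coloring of K_{402} with no monochromatic K_8; hence R_4(8) > 402.

E[X] = 7885307863374975/9007199254740992 ≈ 0.875445; E[X] < 1, so R_4(8) > 402.


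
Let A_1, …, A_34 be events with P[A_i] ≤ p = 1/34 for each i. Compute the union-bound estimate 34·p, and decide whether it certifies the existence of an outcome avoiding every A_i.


Union bound: P[∪_{i=1}^{34} A_i] ≤ Σ_i P[A_i] ≤ 34·p = 34·(1/34) = 1.
Numerically: 1 ≈ 1.0000000.
Is 1 < 1? NO.
Since the bound 1 is ≥ 1, the union bound is uninformative here; it does NOT by itself certify existence.

34·p = 1 ≈ 1.0000000; existence NOT certified by the union bound.


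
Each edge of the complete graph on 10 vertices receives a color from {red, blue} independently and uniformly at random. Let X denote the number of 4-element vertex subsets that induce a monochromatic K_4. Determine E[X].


Let X = Σ_S X_S over the C(10, 4) = 210 subsets S of size 4, where X_S = 1 if the K_4 on S is monochromatic.
For a fixed S, the K_4 on S has C(4, 2) = 6 edges. P[all 6 edges red] = (1/2)^6, and likewise for blue, so P[monochromatic] = 2·(1/2)^6 = 2^{1 − 6} = 1/32.
By linearity: E[X] = C(10, 4) · 2^{1 − 6} = 210 · 1/32 = 105/16.
Numerically: E[X] ≈ 6.562500.

E[X] = C(10,4)·2^(1−C(4,2)) = 105/16 ≈ 6.562500.


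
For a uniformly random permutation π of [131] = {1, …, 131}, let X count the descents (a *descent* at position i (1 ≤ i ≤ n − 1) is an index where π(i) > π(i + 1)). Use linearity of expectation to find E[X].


Write X = Σ X_I over i = 1, …, 130, with X_I the indicator of one descent.
There are 130 indicators.
For each fixed i, the pair (π(i), π(i+1)) is a uniformly random ordered pair of distinct values from {1, …, 131}; by symmetry P[π(i) > π(i+1)] = 1/2.
By linearity: E[X] = 130 · (1/2) = (131 − 1) · (1/2) = 65 ≈ 65.000000.

E[X] = 65 = 65.000000.


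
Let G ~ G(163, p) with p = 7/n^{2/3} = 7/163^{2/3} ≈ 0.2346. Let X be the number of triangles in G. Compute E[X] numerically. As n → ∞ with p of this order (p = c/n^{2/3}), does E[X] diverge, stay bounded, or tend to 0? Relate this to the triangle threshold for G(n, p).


Number of potential triangles: C(163, 3) = 708561.
Each occurs with probability p³ ≈ (0.2346)³ ≈ 1.290978e-02.
By linearity: E[X] = C(163, 3)·p³ ≈ 708561 · 1.290978e-02 ≈ 9147.3681.
Since α = 2/3 < 1, p = c/n^{2/3} ≫ 1/n is above the triangle threshold p ~ 1/n. Asymptotically E[X] ~ (c³/6)·n^{3(1−α)} = (7³/6)·n^{1} → ∞; triangles are abundant w.h.p.

E[X] ≈ 9147.3681; in regime p = Θ(1/n^{2/3}) E[X] diverges (above the triangle threshold p ~ 1/n).


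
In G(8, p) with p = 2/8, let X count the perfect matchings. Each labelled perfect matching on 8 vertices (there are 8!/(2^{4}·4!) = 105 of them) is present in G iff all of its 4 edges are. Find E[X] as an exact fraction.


K_8 has 8!/(2^{4}·4!) = 105 labelled perfect matchings.
For each such perfect matching H, let X_H = 1 if all 4 edges of H are present in G. Then P[X_H = 1] = p^{4} = (1/4)^{4} = 1/256.
By linearity: E[X] = Σ_H E[X_H] = 105 · p^{4} = 105 · 1/256 = 105/256.
Numerically: E[X] ≈ 0.41.

E[X] = 105 · (1/4)^{4} = 105/256 ≈ 0.41.


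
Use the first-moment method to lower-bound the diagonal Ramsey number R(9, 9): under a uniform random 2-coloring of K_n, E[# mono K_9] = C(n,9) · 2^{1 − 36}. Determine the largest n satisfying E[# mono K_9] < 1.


We need C(n, 9) · 2^{1 − 36} < 1, i.e. C(n, 9) < 2^{36 − 1} = 34359738368.
Check values of n near the boundary:
  n = 60: C(60, 9) = 14783142660; 14783142660 < 34359738368? YES
  n = 61: C(61, 9) = 17341763505; 17341763505 < 34359738368? YES
  n = 62: C(62, 9) = 20286591270; 20286591270 < 34359738368? YES
  n = 63: C(63, 9) = 23667689815; 23667689815 < 34359738368? YES
  n = 64: C(64, 9) = 27540584512; 27540584512 < 34359738368? YES
  n = 65: C(65, 9) = 31966749880; 31966749880 < 34359738368? YES
  n = 66: C(66, 9) = 37014131440; 37014131440 < 34359738368? NO
  n = 67: C(67, 9) = 42757703560; 42757703560 < 34359738368? NO
  n = 68: C(68, 9) = 49280065120; 49280065120 < 34359738368? NO
The largest n with C(n, 9) < 34359738368 is n = 65 (where E[X] = 3995843735/4294967296 ≈ 0.930). Hence R(9, 9) > 65, i.e. R(9, 9) ≥ 66.

Largest n = 65; hence R(9, 9) > 65.


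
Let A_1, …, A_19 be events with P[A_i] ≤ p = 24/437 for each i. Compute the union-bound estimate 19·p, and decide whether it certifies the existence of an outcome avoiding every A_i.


Union bound: P[∪_{i=1}^{19} A_i] ≤ Σ_i P[A_i] ≤ 19·p = 19·(24/437) = 24/23.
Numerically: 24/23 ≈ 1.04348.
Is 24/23 < 1? NO.
Since the bound 24/23 is ≥ 1, the union bound is uninformative here; it does NOT by itself certify existence.

19·p = 24/23 ≈ 1.04348; existence NOT certified by the union bound.


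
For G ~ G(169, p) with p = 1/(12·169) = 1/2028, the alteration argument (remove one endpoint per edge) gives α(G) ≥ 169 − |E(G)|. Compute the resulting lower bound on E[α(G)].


E[|E(G)|] = C(169, 2)·p = 14196 · (1/2028) = 7.
E[α(G)] ≥ n − E[|E(G)|] = 169 − 7 = 162.
Numerically: ≈ 162.00000.
(This is only a lower bound; the true E[α(G)] may be larger.)

E[α(G)] ≥ 162 ≈ 162.00000.


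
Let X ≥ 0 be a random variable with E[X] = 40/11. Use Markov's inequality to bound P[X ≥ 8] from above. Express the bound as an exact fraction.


μ = E[X] = 40/11, a = 8.
Markov: P[X ≥ 8] ≤ μ/a = (40/11)/8 = 5/11.
Numerically: ≈ 0.4545.
(Since a = 8 > μ = 3.6364, the bound 5/11 is < 1 and informative.)

P[X ≥ 8] ≤ 5/11 ≈ 0.4545.


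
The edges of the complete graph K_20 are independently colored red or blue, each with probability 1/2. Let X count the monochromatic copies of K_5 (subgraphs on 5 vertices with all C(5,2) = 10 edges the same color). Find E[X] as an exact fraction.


Let X = Σ_S X_S over the C(20, 5) = 15504 subsets S of size 5, where X_S = 1 if the K_5 on S is monochromatic.
For a fixed S, the K_5 on S has C(5, 2) = 10 edges. P[all 10 edges red] = (1/2)^10, and likewise for blue, so P[monochromatic] = 2·(1/2)^10 = 2^{1 − 10} = 1/512.
Summing: E[X] = C(20, 5) · 2^{1 − 10} = 15504 · 1/512 = 969/32.
Numerically: E[X] ≈ 30.281.

E[X] = C(20,5)·2^(1−C(5,2)) = 969/32 ≈ 30.281.


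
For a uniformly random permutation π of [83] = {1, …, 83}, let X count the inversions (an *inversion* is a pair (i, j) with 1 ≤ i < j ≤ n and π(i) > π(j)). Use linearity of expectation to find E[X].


Write X = Σ X_I over the C(83, 2) = 3403 pairs i < j, with X_I the indicator of one inversion.
There are 3403 indicators.
For each fixed pair i < j, the values π(i) and π(j) are two distinct elements of {1, …, 83} in uniformly random order; by symmetry P[π(i) > π(j)] = 1/2.
By linearity: E[X] = 3403 · (1/2) = C(83, 2) · (1/2) = 3403/2 = 3403/2 ≈ 1701.500.

E[X] = 3403/2 = 1701.500.


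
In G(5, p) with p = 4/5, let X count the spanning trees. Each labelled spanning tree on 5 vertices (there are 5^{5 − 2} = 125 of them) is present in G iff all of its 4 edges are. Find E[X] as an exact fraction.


K_5 has 5^{5 − 2} = 125 labelled spanning trees.
For each such spanning tree H, let X_H = 1 if all 4 edges of H are present in G. Then P[X_H = 1] = p^{4} = (4/5)^{4} = 256/625.
By linearity of expectation: E[X] = Σ_H E[X_H] = 125 · p^{4} = 125 · 256/625 = 256/5.
Numerically: E[X] ≈ 51.2.

E[X] = 125 · (4/5)^{4} = 256/5 ≈ 51.2.


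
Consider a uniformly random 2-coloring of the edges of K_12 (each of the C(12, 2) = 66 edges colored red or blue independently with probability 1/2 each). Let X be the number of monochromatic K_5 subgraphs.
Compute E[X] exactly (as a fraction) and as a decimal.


Let X = Σ_S X_S over the C(12, 5) = 792 subsets S of size 5, where X_S = 1 if the K_5 on S is monochromatic.
For a fixed S, the K_5 on S has C(5, 2) = 10 edges. P[all 10 edges red] = (1/2)^10, and likewise for blue, so P[monochromatic] = 2·(1/2)^10 = 2^{1 − 10} = 1/512.
By linearity of expectation: E[X] = C(12, 5) · 2^{1 − 10} = 792 · 1/512 = 99/64.
Numerically: E[X] ≈ 1.5469.

E[X] = C(12,5)·2^(1−C(5,2)) = 99/64 ≈ 1.5469.


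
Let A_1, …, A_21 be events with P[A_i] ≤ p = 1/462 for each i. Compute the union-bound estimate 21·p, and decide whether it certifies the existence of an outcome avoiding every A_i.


Union bound: P[∪_{i=1}^{21} A_i] ≤ Σ_i P[A_i] ≤ 21·p = 21·(1/462) = 1/22.
Numerically: 1/22 ≈ 0.045455.
Is 1/22 < 1? YES.
Since P[∪ A_i] ≤ 1/22 < 1, the complement has P[∩ A_i^c] ≥ 1 − 1/22 = 21/22 > 0, so some outcome avoids every A_i.

21·p = 1/22 ≈ 0.045455; existence CERTIFIED by the union bound.


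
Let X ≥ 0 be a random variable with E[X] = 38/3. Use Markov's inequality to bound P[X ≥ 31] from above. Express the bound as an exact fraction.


μ = E[X] = 38/3, a = 31.
Markov: P[X ≥ 31] ≤ μ/a = (38/3)/31 = 38/93.
Numerically: ≈ 0.40860.
(Since a = 31 > μ = 12.66667, the bound 38/93 is < 1 and informative.)

P[X ≥ 31] ≤ 38/93 ≈ 0.40860.


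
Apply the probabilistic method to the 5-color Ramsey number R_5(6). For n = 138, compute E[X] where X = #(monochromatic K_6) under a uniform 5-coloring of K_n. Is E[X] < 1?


E[X] = C(138, 6) · 5^{1 − 15} = 8592039666 · 5^{−14} = 8592039666/6103515625.
As a reduced fraction: E[X] = 8592039666/6103515625 ≈ 1.408.
Is E[X] < 1? NO.
Since E[X] ≥ 1, the first-moment bound is inconclusive at n = 138; it does NOT by itself certify R_5(6) > 138.

E[X] = 8592039666/6103515625 ≈ 1.408; E[X] ≥ 1; first-moment method inconclusive here.


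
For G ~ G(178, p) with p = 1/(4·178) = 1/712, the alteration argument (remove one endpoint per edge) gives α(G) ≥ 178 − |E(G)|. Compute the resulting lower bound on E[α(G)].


E[|E(G)|] = C(178, 2)·p = 15753 · (1/712) = 177/8.
E[α(G)] ≥ n − E[|E(G)|] = 178 − 177/8 = 1247/8.
Numerically: ≈ 155.87500.
(This is only a lower bound; the true E[α(G)] may be larger.)

E[α(G)] ≥ 1247/8 ≈ 155.87500.


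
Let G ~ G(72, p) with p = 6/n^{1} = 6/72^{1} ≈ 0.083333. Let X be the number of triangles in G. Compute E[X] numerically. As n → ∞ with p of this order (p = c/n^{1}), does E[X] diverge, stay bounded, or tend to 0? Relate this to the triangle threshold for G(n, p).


Number of potential triangles: C(72, 3) = 59640.
Each occurs with probability p³ ≈ (0.083333)³ ≈ 5.7870370e-04.
By linearity: E[X] = C(72, 3)·p³ ≈ 59640 · 5.7870370e-04 ≈ 34.51389.
Here α = 1, so p = 6/n is exactly at the triangle threshold p ~ 1/n. Asymptotically E[X] → c³/6 = 6³/6 = 36 ≈ 36.00000, a bounded constant. In this regime the triangle count is asymptotically Poisson(c³/6).

E[X] ≈ 34.51389; in regime p = Θ(1/n^{1}) E[X] stays bounded (at the triangle threshold p ~ 1/n).


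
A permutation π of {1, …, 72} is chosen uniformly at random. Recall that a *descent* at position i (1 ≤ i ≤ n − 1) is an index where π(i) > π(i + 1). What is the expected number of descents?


Write X = Σ X_I over i = 1, …, 71, with X_I the indicator of one descent.
There are 71 indicators.
For each fixed i, the pair (π(i), π(i+1)) is a uniformly random ordered pair of distinct values from {1, …, 72}; by symmetry P[π(i) > π(i+1)] = 1/2.
By linearity: E[X] = 71 · (1/2) = (72 − 1) · (1/2) = 71/2 ≈ 35.500.

E[X] = 71/2 = 35.500.


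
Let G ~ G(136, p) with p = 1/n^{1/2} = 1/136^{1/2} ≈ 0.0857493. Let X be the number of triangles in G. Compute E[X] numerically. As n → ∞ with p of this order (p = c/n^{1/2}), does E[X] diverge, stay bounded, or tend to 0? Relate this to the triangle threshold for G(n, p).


Number of potential triangles: C(136, 3) = 410040.
Each occurs with probability p³ ≈ (0.0857493)³ ≈ 6.30509504e-04.
By linearity: E[X] = C(136, 3)·p³ ≈ 410040 · 6.30509504e-04 ≈ 258.534117.
Since α = 1/2 < 1, p = c/n^{1/2} ≫ 1/n is above the triangle threshold p ~ 1/n. Asymptotically E[X] ~ (c³/6)·n^{3(1−α)} = (1³/6)·n^{1.5} → ∞; triangles are abundant w.h.p.

E[X] ≈ 258.534117; in regime p = Θ(1/n^{1/2}) E[X] diverges (above the triangle threshold p ~ 1/n).


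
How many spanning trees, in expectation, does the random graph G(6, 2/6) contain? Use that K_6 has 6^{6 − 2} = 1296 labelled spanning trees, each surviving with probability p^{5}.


K_6 has 6^{6 − 2} = 1296 labelled spanning trees.
For each such spanning tree H, let X_H = 1 if all 5 edges of H are present in G. Then P[X_H = 1] = p^{5} = (1/3)^{5} = 1/243.
By linearity: E[X] = Σ_H E[X_H] = 1296 · p^{5} = 1296 · 1/243 = 16/3.
Numerically: E[X] ≈ 5.33333.

E[X] = 1296 · (1/3)^{5} = 16/3 ≈ 5.33333.


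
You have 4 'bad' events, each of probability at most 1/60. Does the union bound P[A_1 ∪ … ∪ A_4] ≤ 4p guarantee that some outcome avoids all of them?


Union bound: P[∪_{i=1}^{4} A_i] ≤ Σ_i P[A_i] ≤ 4·p = 4·(1/60) = 1/15.
Numerically: 1/15 ≈ 0.0667.
Is 1/15 < 1? YES.
Since P[∪ A_i] ≤ 1/15 < 1, the complement has P[∩ A_i^c] ≥ 1 − 1/15 = 14/15 > 0, so some outcome avoids every A_i.

4·p = 1/15 ≈ 0.0667; existence CERTIFIED by the union bound.


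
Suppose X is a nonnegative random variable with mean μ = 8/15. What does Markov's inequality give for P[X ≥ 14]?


μ = E[X] = 8/15, a = 14.
Markov: P[X ≥ 14] ≤ μ/a = (8/15)/14 = 4/105.
Numerically: ≈ 0.0381.
(Since a = 14 > μ = 0.5333, the bound 4/105 is < 1 and informative.)

P[X ≥ 14] ≤ 4/105 ≈ 0.0381.


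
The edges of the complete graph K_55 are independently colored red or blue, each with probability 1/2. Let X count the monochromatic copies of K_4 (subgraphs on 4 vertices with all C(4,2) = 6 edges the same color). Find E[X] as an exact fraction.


Let X = Σ_S X_S over the C(55, 4) = 341055 subsets S of size 4, where X_S = 1 if the K_4 on S is monochromatic.
For a fixed S, the K_4 on S has C(4, 2) = 6 edges. P[all 6 edges red] = (1/2)^6, and likewise for blue, so P[monochromatic] = 2·(1/2)^6 = 2^{1 − 6} = 1/32.
Summing: E[X] = C(55, 4) · 2^{1 − 6} = 341055 · 1/32 = 341055/32.
Numerically: E[X] ≈ 10657.969.

E[X] = C(55,4)·2^(1−C(4,2)) = 341055/32 ≈ 10657.969.


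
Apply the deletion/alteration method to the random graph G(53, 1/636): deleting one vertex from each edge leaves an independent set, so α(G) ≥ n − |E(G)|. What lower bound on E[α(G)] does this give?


E[|E(G)|] = C(53, 2)·p = 1378 · (1/636) = 13/6.
E[α(G)] ≥ n − E[|E(G)|] = 53 − 13/6 = 305/6.
Numerically: ≈ 50.833.
(This is only a lower bound; the true E[α(G)] may be larger.)

E[α(G)] ≥ 305/6 ≈ 50.833.


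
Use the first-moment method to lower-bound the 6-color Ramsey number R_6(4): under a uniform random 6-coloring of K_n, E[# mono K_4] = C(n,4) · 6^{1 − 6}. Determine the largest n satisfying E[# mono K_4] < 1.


We need C(n, 4) · 6^{1 − 6} < 1, i.e. C(n, 4) < 6^{6 − 1} = 7776.
Check values of n near the boundary:
  n = 19: C(19, 4) = 3876; 3876 < 7776? YES
  n = 20: C(20, 4) = 4845; 4845 < 7776? YES
  n = 21: C(21, 4) = 5985; 5985 < 7776? YES
  n = 22: C(22, 4) = 7315; 7315 < 7776? YES
  n = 23: C(23, 4) = 8855; 8855 < 7776? NO
The largest n with C(n, 4) < 7776 is n = 22 (where E[X] = 7315/7776 ≈ 0.9407150). Hence R_6(4) > 22, i.e. R_6(4) ≥ 23.

Largest n = 22; hence R_6(4) > 22.


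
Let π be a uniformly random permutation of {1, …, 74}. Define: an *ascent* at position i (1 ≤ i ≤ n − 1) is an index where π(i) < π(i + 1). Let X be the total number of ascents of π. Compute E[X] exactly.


Write X = Σ X_I over i = 1, …, 73, with X_I the indicator of one ascent.
There are 73 indicators.
For each fixed i, the pair (π(i), π(i+1)) is a uniformly random ordered pair of distinct values from {1, …, 74}; by symmetry P[π(i) < π(i+1)] = 1/2.
By linearity: E[X] = 73 · (1/2) = (74 − 1) · (1/2) = 73/2 ≈ 36.500.

E[X] = 73/2 = 36.500.


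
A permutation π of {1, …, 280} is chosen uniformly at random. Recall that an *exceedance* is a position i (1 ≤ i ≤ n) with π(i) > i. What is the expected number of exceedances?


Write X = Σ_{i=1}^{280} X_i, where X_i = 1_{π(i) > i}.
For each fixed i, π(i) is uniform over {1, …, 280} (marginal of a uniform permutation), so P[π(i) > i] = (n − i)/n. Summing: Σ_{i=1}^{280} (n − i)/n = (0 + 1 + … + 279)/280 = 280(280 − 1)/(2·280) = (280 − 1)/2.
Hence E[X] = Σ_{i=1}^{280} (280 − i)/280 = 279/2 ≈ 139.50000.

E[X] = 279/2 = 139.50000.


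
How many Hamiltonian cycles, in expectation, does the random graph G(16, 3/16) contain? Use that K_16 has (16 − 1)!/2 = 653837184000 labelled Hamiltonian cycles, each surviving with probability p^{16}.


K_16 has (16 − 1)!/2 = 653837184000 labelled Hamiltonian cycles.
For each such Hamiltonian cycle H, let X_H = 1 if all 16 edges of H are present in G. Then P[X_H = 1] = p^{16} = (3/16)^{16} = 43046721/18446744073709551616.
By linearity: E[X] = Σ_H E[X_H] = 653837184000 · p^{16} = 653837184000 · 43046721/18446744073709551616 = 27485885585032875/18014398509481984.
Numerically: E[X] ≈ 1.5258.

E[X] = 653837184000 · (3/16)^{16} = 27485885585032875/18014398509481984 ≈ 1.5258.


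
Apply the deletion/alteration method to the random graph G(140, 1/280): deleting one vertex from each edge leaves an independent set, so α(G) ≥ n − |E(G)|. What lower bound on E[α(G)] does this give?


E[|E(G)|] = C(140, 2)·p = 9730 · (1/280) = 139/4.
E[α(G)] ≥ n − E[|E(G)|] = 140 − 139/4 = 421/4.
Numerically: ≈ 105.25000.
(This is only a lower bound; the true E[α(G)] may be larger.)

E[α(G)] ≥ 421/4 ≈ 105.25000.


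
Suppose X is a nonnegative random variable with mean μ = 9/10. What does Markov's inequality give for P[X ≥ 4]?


μ = E[X] = 9/10, a = 4.
Markov: P[X ≥ 4] ≤ μ/a = (9/10)/4 = 9/40.
Numerically: ≈ 0.225.
(Since a = 4 > μ = 0.900, the bound 9/40 is < 1 and informative.)

P[X ≥ 4] ≤ 9/40 ≈ 0.225.


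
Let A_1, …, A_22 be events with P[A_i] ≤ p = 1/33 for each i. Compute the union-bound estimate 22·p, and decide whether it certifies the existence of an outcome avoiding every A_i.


Union bound: P[∪_{i=1}^{22} A_i] ≤ Σ_i P[A_i] ≤ 22·p = 22·(1/33) = 2/3.
Numerically: 2/3 ≈ 0.6666667.
Is 2/3 < 1? YES.
Since P[∪ A_i] ≤ 2/3 < 1, the complement has P[∩ A_i^c] ≥ 1 − 2/3 = 1/3 > 0, so some outcome avoids every A_i.

22·p = 2/3 ≈ 0.6666667; existence CERTIFIED by the union bound.


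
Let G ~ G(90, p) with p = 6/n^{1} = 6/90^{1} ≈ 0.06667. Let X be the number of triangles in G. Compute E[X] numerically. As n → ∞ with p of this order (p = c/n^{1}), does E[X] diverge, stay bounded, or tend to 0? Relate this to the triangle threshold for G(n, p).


Number of potential triangles: C(90, 3) = 117480.
Each occurs with probability p³ ≈ (0.06667)³ ≈ 2.962963e-04.
By linearity: E[X] = C(90, 3)·p³ ≈ 117480 · 2.962963e-04 ≈ 34.8089.
Here α = 1, so p = 6/n is exactly at the triangle threshold p ~ 1/n. Asymptotically E[X] → c³/6 = 6³/6 = 36 ≈ 36.0000, a bounded constant. In this regime the triangle count is asymptotically Poisson(c³/6).

E[X] ≈ 34.8089; in regime p = Θ(1/n^{1}) E[X] stays bounded (at the triangle threshold p ~ 1/n).


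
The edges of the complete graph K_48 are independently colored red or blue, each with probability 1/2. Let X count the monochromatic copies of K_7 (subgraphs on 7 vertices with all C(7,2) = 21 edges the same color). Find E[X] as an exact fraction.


Let X = Σ_S X_S over the C(48, 7) = 73629072 subsets S of size 7, where X_S = 1 if the K_7 on S is monochromatic.
For a fixed S, the K_7 on S has C(7, 2) = 21 edges. P[all 21 edges red] = (1/2)^21, and likewise for blue, so P[monochromatic] = 2·(1/2)^21 = 2^{1 − 21} = 1/1048576.
By linearity of expectation: E[X] = C(48, 7) · 2^{1 − 21} = 73629072 · 1/1048576 = 4601817/65536.
Numerically: E[X] ≈ 70.2182.

E[X] = C(48,7)·2^(1−C(7,2)) = 4601817/65536 ≈ 70.2182.


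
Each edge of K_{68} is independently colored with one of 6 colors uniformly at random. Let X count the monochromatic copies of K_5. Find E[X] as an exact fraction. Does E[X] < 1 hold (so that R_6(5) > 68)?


E[X] = C(68, 5) · 6^{1 − 10} = 10424128 · 6^{−9} = 10424128/10077696.
As a reduced fraction: E[X] = 162877/157464 ≈ 1.034376.
Is E[X] < 1? NO.
Since E[X] ≥ 1, the first-moment bound is inconclusive at n = 68; it does NOT by itself certify R_6(5) > 68.

E[X] = 162877/157464 ≈ 1.034376; E[X] ≥ 1; first-moment method inconclusive here.


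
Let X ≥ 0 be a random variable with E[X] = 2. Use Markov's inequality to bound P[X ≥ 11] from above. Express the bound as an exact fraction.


μ = E[X] = 2, a = 11.
Markov: P[X ≥ 11] ≤ μ/a = (2)/11 = 2/11.
Numerically: ≈ 0.1818.
(Since a = 11 > μ = 2.0000, the bound 2/11 is < 1 and informative.)

P[X ≥ 11] ≤ 2/11 ≈ 0.1818.


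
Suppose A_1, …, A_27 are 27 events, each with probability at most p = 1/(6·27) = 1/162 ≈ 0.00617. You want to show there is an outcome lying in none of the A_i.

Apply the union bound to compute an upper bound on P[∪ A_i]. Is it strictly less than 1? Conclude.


Union bound: P[∪_{i=1}^{27} A_i] ≤ Σ_i P[A_i] ≤ 27·p = 27·(1/162) = 1/6.
Numerically: 1/6 ≈ 0.16667.
Is 1/6 < 1? YES.
Since P[∪ A_i] ≤ 1/6 < 1, the complement has P[∩ A_i^c] ≥ 1 − 1/6 = 5/6 > 0, so some outcome avoids every A_i.

27·p = 1/6 ≈ 0.16667; existence CERTIFIED by the union bound.


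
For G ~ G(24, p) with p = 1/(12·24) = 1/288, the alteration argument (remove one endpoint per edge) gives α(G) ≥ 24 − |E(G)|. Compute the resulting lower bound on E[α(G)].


E[|E(G)|] = C(24, 2)·p = 276 · (1/288) = 23/24.
E[α(G)] ≥ n − E[|E(G)|] = 24 − 23/24 = 553/24.
Numerically: ≈ 23.041667.
(This is only a lower bound; the true E[α(G)] may be larger.)

E[α(G)] ≥ 553/24 ≈ 23.041667.


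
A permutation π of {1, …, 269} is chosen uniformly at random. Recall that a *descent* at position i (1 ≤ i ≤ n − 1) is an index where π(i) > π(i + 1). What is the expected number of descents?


Write X = Σ X_I over i = 1, …, 268, with X_I the indicator of one descent.
There are 268 indicators.
For each fixed i, the pair (π(i), π(i+1)) is a uniformly random ordered pair of distinct values from {1, …, 269}; by symmetry P[π(i) > π(i+1)] = 1/2.
By linearity: E[X] = 268 · (1/2) = (269 − 1) · (1/2) = 134 ≈ 134.0000.

E[X] = 134 = 134.0000.


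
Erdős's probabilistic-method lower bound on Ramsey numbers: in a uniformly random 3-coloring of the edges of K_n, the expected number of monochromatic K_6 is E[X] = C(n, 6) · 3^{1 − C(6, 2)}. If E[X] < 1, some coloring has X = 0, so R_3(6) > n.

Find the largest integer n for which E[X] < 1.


We need C(n, 6) · 3^{1 − 15} < 1, i.e. C(n, 6) < 3^{15 − 1} = 4782969.
Check values of n near the boundary:
  n = 40: C(40, 6) = 3838380; 3838380 < 4782969? YES
  n = 41: C(41, 6) = 4496388; 4496388 < 4782969? YES
  n = 42: C(42, 6) = 5245786; 5245786 < 4782969? NO
  n = 43: C(43, 6) = 6096454; 6096454 < 4782969? NO
  n = 44: C(44, 6) = 7059052; 7059052 < 4782969? NO
The largest n with C(n, 6) < 4782969 is n = 41 (where E[X] = 1498796/1594323 ≈ 0.9400830). Hence R_3(6) > 41, i.e. R_3(6) ≥ 42.

Largest n = 41; hence R_3(6) > 41.


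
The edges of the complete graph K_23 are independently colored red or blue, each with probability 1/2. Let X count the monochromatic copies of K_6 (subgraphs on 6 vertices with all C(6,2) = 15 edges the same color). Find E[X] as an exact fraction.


Let X = Σ_S X_S over the C(23, 6) = 100947 subsets S of size 6, where X_S = 1 if the K_6 on S is monochromatic.
For a fixed S, the K_6 on S has C(6, 2) = 15 edges. P[all 15 edges red] = (1/2)^15, and likewise for blue, so P[monochromatic] = 2·(1/2)^15 = 2^{1 − 15} = 1/16384.
By linearity: E[X] = C(23, 6) · 2^{1 − 15} = 100947 · 1/16384 = 100947/16384.
Numerically: E[X] ≈ 6.161316.

E[X] = C(23,6)·2^(1−C(6,2)) = 100947/16384 ≈ 6.161316.


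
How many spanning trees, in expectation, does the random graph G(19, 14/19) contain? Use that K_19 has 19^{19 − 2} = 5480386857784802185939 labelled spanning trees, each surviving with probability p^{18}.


K_19 has 19^{19 − 2} = 5480386857784802185939 labelled spanning trees.
For each such spanning tree H, let X_H = 1 if all 18 edges of H are present in G. Then P[X_H = 1] = p^{18} = (14/19)^{18} = 426878854210636742656/104127350297911241532841.
By linearity: E[X] = Σ_H E[X_H] = 5480386857784802185939 · p^{18} = 5480386857784802185939 · 426878854210636742656/104127350297911241532841 = 426878854210636742656/19.
Numerically: E[X] ≈ 2.2467e+19.

E[X] = 5480386857784802185939 · (14/19)^{18} = 426878854210636742656/19 ≈ 2.2467e+19.


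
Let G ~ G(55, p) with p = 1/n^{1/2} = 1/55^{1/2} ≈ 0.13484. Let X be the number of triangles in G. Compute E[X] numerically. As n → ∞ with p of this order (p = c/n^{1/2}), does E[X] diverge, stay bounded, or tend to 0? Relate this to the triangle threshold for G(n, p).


Number of potential triangles: C(55, 3) = 26235.
Each occurs with probability p³ ≈ (0.13484)³ ≈ 2.4516359e-03.
By linearity: E[X] = C(55, 3)·p³ ≈ 26235 · 2.4516359e-03 ≈ 64.31867.
Since α = 1/2 < 1, p = c/n^{1/2} ≫ 1/n is above the triangle threshold p ~ 1/n. Asymptotically E[X] ~ (c³/6)·n^{3(1−α)} = (1³/6)·n^{1.5} → ∞; triangles are abundant w.h.p.

E[X] ≈ 64.31867; in regime p = Θ(1/n^{1/2}) E[X] diverges (above the triangle threshold p ~ 1/n).


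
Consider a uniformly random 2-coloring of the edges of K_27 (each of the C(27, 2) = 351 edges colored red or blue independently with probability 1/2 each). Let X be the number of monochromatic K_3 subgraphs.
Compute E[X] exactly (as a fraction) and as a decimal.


Let X = Σ_S X_S over the C(27, 3) = 2925 subsets S of size 3, where X_S = 1 if the K_3 on S is monochromatic.
For a fixed S, the K_3 on S has C(3, 2) = 3 edges. P[all 3 edges red] = (1/2)^3, and likewise for blue, so P[monochromatic] = 2·(1/2)^3 = 2^{1 − 3} = 1/4.
By linearity: E[X] = C(27, 3) · 2^{1 − 3} = 2925 · 1/4 = 2925/4.
Numerically: E[X] ≈ 731.250000.

E[X] = C(27,3)·2^(1−C(3,2)) = 2925/4 ≈ 731.250000.


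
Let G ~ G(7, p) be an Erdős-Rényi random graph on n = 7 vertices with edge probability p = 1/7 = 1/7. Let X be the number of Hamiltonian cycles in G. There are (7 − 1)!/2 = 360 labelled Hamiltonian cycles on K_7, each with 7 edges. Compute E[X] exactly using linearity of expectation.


K_7 has (7 − 1)!/2 = 360 labelled Hamiltonian cycles.
For each such Hamiltonian cycle H, let X_H = 1 if all 7 edges of H are present in G. Then P[X_H = 1] = p^{7} = (1/7)^{7} = 1/823543.
Summing the indicators: E[X] = Σ_H E[X_H] = 360 · p^{7} = 360 · 1/823543 = 360/823543.
Numerically: E[X] ≈ 0.00043714.

E[X] = 360 · (1/7)^{7} = 360/823543 ≈ 0.00043714.


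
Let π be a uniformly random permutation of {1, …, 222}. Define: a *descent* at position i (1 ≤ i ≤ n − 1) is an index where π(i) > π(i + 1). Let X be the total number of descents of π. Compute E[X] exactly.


Write X = Σ X_I over i = 1, …, 221, with X_I the indicator of one descent.
There are 221 indicators.
For each fixed i, the pair (π(i), π(i+1)) is a uniformly random ordered pair of distinct values from {1, …, 222}; by symmetry P[π(i) > π(i+1)] = 1/2.
By linearity: E[X] = 221 · (1/2) = (222 − 1) · (1/2) = 221/2 ≈ 110.5000.

E[X] = 221/2 = 110.5000.


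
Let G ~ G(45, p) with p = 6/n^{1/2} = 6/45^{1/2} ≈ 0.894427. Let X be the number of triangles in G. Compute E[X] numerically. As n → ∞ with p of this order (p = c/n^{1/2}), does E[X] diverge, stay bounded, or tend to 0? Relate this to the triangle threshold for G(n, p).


Number of potential triangles: C(45, 3) = 14190.
Each occurs with probability p³ ≈ (0.894427)³ ≈ 7.15541753e-01.
By linearity: E[X] = C(45, 3)·p³ ≈ 14190 · 7.15541753e-01 ≈ 10153.537472.
Since α = 1/2 < 1, p = c/n^{1/2} ≫ 1/n is above the triangle threshold p ~ 1/n. Asymptotically E[X] ~ (c³/6)·n^{3(1−α)} = (6³/6)·n^{1.5} → ∞; triangles are abundant w.h.p.

E[X] ≈ 10153.537472; in regime p = Θ(1/n^{1/2}) E[X] diverges (above the triangle threshold p ~ 1/n).


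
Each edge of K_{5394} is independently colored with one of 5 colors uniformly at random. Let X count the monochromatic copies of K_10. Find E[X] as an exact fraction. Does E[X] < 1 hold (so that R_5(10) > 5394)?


E[X] = C(5394, 10) · 5^{1 − 45} = 5697982524930156243149785372878 · 5^{−44} = 5697982524930156243149785372878/5684341886080801486968994140625.
As a reduced fraction: E[X] = 5697982524930156243149785372878/5684341886080801486968994140625 ≈ 1.0024.
Is E[X] < 1? NO.
Since E[X] ≥ 1, the first-moment bound is inconclusive at n = 5394; it does NOT by itself certify R_5(10) > 5394.

E[X] = 5697982524930156243149785372878/5684341886080801486968994140625 ≈ 1.0024; E[X] ≥ 1; first-moment method inconclusive here.


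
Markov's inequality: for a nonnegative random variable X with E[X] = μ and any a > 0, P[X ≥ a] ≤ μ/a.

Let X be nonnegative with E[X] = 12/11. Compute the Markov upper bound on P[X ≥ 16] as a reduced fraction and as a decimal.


μ = E[X] = 12/11, a = 16.
Markov: P[X ≥ 16] ≤ μ/a = (12/11)/16 = 3/44.
Numerically: ≈ 0.0682.
(Since a = 16 > μ = 1.0909, the bound 3/44 is < 1 and informative.)

P[X ≥ 16] ≤ 3/44 ≈ 0.0682.


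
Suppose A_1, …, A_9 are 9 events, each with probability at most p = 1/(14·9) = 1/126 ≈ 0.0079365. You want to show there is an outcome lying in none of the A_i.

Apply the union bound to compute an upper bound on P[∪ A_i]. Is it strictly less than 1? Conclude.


Union bound: P[∪_{i=1}^{9} A_i] ≤ Σ_i P[A_i] ≤ 9·p = 9·(1/126) = 1/14.
Numerically: 1/14 ≈ 0.0714286.
Is 1/14 < 1? YES.
Since P[∪ A_i] ≤ 1/14 < 1, the complement has P[∩ A_i^c] ≥ 1 − 1/14 = 13/14 > 0, so some outcome avoids every A_i.

9·p = 1/14 ≈ 0.0714286; existence CERTIFIED by the union bound.


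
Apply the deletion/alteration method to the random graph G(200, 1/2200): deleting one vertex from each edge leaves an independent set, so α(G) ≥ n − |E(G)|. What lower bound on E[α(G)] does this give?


E[|E(G)|] = C(200, 2)·p = 19900 · (1/2200) = 199/22.
E[α(G)] ≥ n − E[|E(G)|] = 200 − 199/22 = 4201/22.
Numerically: ≈ 190.955.
(This is only a lower bound; the true E[α(G)] may be larger.)

E[α(G)] ≥ 4201/22 ≈ 190.955.


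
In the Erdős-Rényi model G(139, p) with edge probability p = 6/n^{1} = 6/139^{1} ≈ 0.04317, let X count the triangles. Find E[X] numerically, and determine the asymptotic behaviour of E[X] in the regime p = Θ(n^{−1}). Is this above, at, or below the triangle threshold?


Number of potential triangles: C(139, 3) = 437989.
Each occurs with probability p³ ≈ (0.04317)³ ≈ 8.042839e-05.
By linearity: E[X] = C(139, 3)·p³ ≈ 437989 · 8.042839e-05 ≈ 35.2267.
Here α = 1, so p = 6/n is exactly at the triangle threshold p ~ 1/n. Asymptotically E[X] → c³/6 = 6³/6 = 36 ≈ 36.0000, a bounded constant. In this regime the triangle count is asymptotically Poisson(c³/6).

E[X] ≈ 35.2267; in regime p = Θ(1/n^{1}) E[X] stays bounded (at the triangle threshold p ~ 1/n).


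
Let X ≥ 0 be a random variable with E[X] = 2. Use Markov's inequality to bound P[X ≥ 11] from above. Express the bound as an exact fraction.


μ = E[X] = 2, a = 11.
Markov: P[X ≥ 11] ≤ μ/a = (2)/11 = 2/11.
Numerically: ≈ 0.18182.
(Since a = 11 > μ = 2.00000, the bound 2/11 is < 1 and informative.)

P[X ≥ 11] ≤ 2/11 ≈ 0.18182.


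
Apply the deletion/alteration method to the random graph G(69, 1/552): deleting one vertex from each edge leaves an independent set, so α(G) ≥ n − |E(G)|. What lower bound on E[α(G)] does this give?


E[|E(G)|] = C(69, 2)·p = 2346 · (1/552) = 17/4.
E[α(G)] ≥ n − E[|E(G)|] = 69 − 17/4 = 259/4.
Numerically: ≈ 64.75000.
(This is only a lower bound; the true E[α(G)] may be larger.)

E[α(G)] ≥ 259/4 ≈ 64.75000.


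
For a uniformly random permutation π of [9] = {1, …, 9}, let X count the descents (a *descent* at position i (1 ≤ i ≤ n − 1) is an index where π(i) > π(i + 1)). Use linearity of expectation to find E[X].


Write X = Σ X_I over i = 1, …, 8, with X_I the indicator of one descent.
There are 8 indicators.
For each fixed i, the pair (π(i), π(i+1)) is a uniformly random ordered pair of distinct values from {1, …, 9}; by symmetry P[π(i) > π(i+1)] = 1/2.
By linearity: E[X] = 8 · (1/2) = (9 − 1) · (1/2) = 4 ≈ 4.000.

E[X] = 4 = 4.000.


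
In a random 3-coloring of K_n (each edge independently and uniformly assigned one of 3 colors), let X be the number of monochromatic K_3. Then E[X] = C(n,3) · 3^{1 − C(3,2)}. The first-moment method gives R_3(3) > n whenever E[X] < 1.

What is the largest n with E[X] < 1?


We need C(n, 3) · 3^{1 − 3} < 1, i.e. C(n, 3) < 3^{3 − 1} = 9.
Check values of n near the boundary:
  n = 3: C(3, 3) = 1; 1 < 9? YES
  n = 4: C(4, 3) = 4; 4 < 9? YES
  n = 5: C(5, 3) = 10; 10 < 9? NO
The largest n with C(n, 3) < 9 is n = 4 (where E[X] = 4/9 ≈ 0.4444). Hence R_3(3) > 4, i.e. R_3(3) ≥ 5.

Largest n = 4; hence R_3(3) > 4.


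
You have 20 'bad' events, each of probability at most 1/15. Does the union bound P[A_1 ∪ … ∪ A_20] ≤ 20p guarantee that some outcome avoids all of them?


Union bound: P[∪_{i=1}^{20} A_i] ≤ Σ_i P[A_i] ≤ 20·p = 20·(1/15) = 4/3.
Numerically: 4/3 ≈ 1.3333.
Is 4/3 < 1? NO.
Since the bound 4/3 is ≥ 1, the union bound is uninformative here; it does NOT by itself certify existence.

20·p = 4/3 ≈ 1.3333; existence NOT certified by the union bound.


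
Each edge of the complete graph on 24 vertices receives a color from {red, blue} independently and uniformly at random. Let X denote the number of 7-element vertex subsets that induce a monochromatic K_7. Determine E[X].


Let X = Σ_S X_S over the C(24, 7) = 346104 subsets S of size 7, where X_S = 1 if the K_7 on S is monochromatic.
For a fixed S, the K_7 on S has C(7, 2) = 21 edges. P[all 21 edges red] = (1/2)^21, and likewise for blue, so P[monochromatic] = 2·(1/2)^21 = 2^{1 − 21} = 1/1048576.
By linearity of expectation: E[X] = C(24, 7) · 2^{1 − 21} = 346104 · 1/1048576 = 43263/131072.
Numerically: E[X] ≈ 0.330.

E[X] = C(24,7)·2^(1−C(7,2)) = 43263/131072 ≈ 0.330.


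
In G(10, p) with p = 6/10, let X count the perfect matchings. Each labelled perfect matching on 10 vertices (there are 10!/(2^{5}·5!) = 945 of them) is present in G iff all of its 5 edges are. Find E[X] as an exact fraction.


K_10 has 10!/(2^{5}·5!) = 945 labelled perfect matchings.
For each such perfect matching H, let X_H = 1 if all 5 edges of H are present in G. Then P[X_H = 1] = p^{5} = (3/5)^{5} = 243/3125.
By linearity of expectation: E[X] = Σ_H E[X_H] = 945 · p^{5} = 945 · 243/3125 = 45927/625.
Numerically: E[X] ≈ 73.4832.

E[X] = 945 · (3/5)^{5} = 45927/625 ≈ 73.4832.
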